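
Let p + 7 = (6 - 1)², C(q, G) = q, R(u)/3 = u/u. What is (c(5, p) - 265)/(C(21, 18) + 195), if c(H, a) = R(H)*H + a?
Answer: -29/27 ≈ -1.0741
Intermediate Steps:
R(u) = 3 (R(u) = 3*(u/u) = 3*1 = 3)
p = 18 (p = -7 + (6 - 1)² = -7 + 5² = -7 + 25 = 18)
c(H, a) = a + 3*H (c(H, a) = 3*H + a = a + 3*H)
(c(5, p) - 265)/(C(21, 18) + 195) = ((18 + 3*5) - 265)/(21 + 195) = ((18 + 15) - 265)/216 = (33 - 265)*(1/216) = -232*1/216 = -29/27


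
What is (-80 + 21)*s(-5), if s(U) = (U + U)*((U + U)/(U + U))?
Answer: 590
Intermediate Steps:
s(U) = 2*U (s(U) = (2*U)*((2*U)/((2*U))) = (2*U)*((2*U)*(1/(2*U))) = (2*U)*1 = 2*U)
(-80 + 21)*s(-5) = (-80 + 21)*(2*(-5)) = -59*(-10) = 590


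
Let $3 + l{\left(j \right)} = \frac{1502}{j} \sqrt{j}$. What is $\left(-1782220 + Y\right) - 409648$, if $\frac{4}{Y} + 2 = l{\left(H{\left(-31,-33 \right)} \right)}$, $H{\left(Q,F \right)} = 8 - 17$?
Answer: $- \frac{4945356145952}{2256229} + \frac{18024 i}{2256229} \approx -2.1919 \cdot 10^{6} + 0.0079886 i$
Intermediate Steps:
$H{\left(Q,F \right)} = -9$
$l{\left(j \right)} = -3 + \frac{1502}{\sqrt{j}}$ ($l{\left(j \right)} = -3 + \frac{1502}{j} \sqrt{j} = -3 + \frac{1502}{\sqrt{j}}$)
$Y = \frac{36 \left(-5 + \frac{1502 i}{3}\right)}{2256229}$ ($Y = \frac{4}{-2 - \left(3 - \frac{1502}{3 i}\right)} = \frac{4}{-2 - \left(3 - 1502 \left(- \frac{i}{3}\right)\right)} = \frac{4}{-2 - \left(3 + \frac{1502 i}{3}\right)} = \frac{4}{-5 - \frac{1502 i}{3}} = 4 \frac{9 \left(-5 + \frac{1502 i}{3}\right)}{2256229} = \frac{36 \left(-5 + \frac{1502 i}{3}\right)}{2256229} \approx -7.9779 \cdot 10^{-5} + 0.0079886 i$)
$\left(-1782220 + Y\right) - 409648 = \left(-1782220 - \left(\frac{180}{2256229} - \frac{18024 i}{2256229}\right)\right) - 409648 = \left(- \frac{4021096448560}{2256229} + \frac{18024 i}{2256229}\right) - 409648 = - \frac{4945356145952}{2256229} + \frac{18024 i}{2256229}$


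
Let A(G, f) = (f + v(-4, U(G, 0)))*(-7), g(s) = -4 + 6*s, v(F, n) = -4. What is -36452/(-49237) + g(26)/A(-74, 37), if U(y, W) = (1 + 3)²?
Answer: 936388/11373747 ≈ 0.082329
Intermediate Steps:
U(y, W) = 16 (U(y, W) = 4² = 16)
A(G, f) = 28 - 7*f (A(G, f) = (f - 4)*(-7) = (-4 + f)*(-7) = 28 - 7*f)
-36452/(-49237) + g(26)/A(-74, 37) = -36452/(-49237) + (-4 + 6*26)/(28 - 7*37) = -36452*(-1/49237) + (-4 + 156)/(28 - 259) = 36452/49237 + 152/(-231) = 36452/49237 + 152*(-1/231) = 36452/49237 - 152/231 = 936388/11373747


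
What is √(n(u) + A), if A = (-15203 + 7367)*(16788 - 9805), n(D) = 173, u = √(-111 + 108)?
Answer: I*√54718615 ≈ 7397.2*I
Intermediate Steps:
u = I*√3 (u = √(-3) = I*√3 ≈ 1.732*I)
A = -54718788 (A = -7836*6983 = -54718788)
√(n(u) + A) = √(173 - 54718788) = √(-54718615) = I*√54718615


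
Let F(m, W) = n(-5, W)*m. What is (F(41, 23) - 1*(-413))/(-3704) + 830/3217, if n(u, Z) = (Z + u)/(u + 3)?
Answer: 733193/2978942 ≈ 0.24613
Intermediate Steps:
n(u, Z) = (Z + u)/(3 + u)
F(m, W) = m*(5/2 - W/2) (F(m, W) = ((W - 5)/(3 - 5))*m = ((-5 + W)/(-2))*m = (-(-5 + W)/2)*m = (5/2 - W/2)*m = m*(5/2 - W/2))
(F(41, 23) - 1*(-413))/(-3704) + 830/3217 = ((½)*41*(5 - 1*23) - 1*(-413))/(-3704) + 830/3217 = ((½)*41*(5 - 23) + 413)*(-1/3704) + 830*(1/3217) = ((½)*41*(-18) + 413)*(-1/3704) + 830/3217 = (-369 + 413)*(-1/3704) + 830/3217 = 44*(-1/3704) + 830/3217 = -11/926 + 830/3217 = 733193/2978942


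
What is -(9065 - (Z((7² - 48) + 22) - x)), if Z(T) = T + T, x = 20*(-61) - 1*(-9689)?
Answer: -17488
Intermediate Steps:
x = 8469 (x = -1220 + 9689 = 8469)
Z(T) = 2*T
-(9065 - (Z((7² - 48) + 22) - x)) = -(9065 - (2*((7² - 48) + 22) - 1*8469)) = -(9065 - (2*((49 - 48) + 22) - 8469)) = -(9065 - (2*(1 + 22) - 8469)) = -(9065 - (2*23 - 8469)) = -(9065 - (46 - 8469)) = -(9065 - 1*(-8423)) = -(9065 + 8423) = -1*17488 = -17488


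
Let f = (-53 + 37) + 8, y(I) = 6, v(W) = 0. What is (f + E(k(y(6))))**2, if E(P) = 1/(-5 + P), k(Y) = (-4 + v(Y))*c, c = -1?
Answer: 81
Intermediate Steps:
k(Y) = 4 (k(Y) = (-4 + 0)*(-1) = -4*(-1) = 4)
f = -8 (f = -16 + 8 = -8)
(f + E(k(y(6))))**2 = (-8 + 1/(-5 + 4))**2 = (-8 + 1/(-1))**2 = (-8 - 1)**2 = (-9)**2 = 81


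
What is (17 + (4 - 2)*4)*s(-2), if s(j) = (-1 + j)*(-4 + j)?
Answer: 450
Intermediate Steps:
(17 + (4 - 2)*4)*s(-2) = (17 + (4 - 2)*4)*(4 + (-2)² - 5*(-2)) = (17 + 2*4)*(4 + 4 + 10) = (17 + 8)*18 = 25*18 = 450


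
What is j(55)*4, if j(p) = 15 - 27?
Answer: -48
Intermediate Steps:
j(p) = -12
j(55)*4 = -12*4 = -48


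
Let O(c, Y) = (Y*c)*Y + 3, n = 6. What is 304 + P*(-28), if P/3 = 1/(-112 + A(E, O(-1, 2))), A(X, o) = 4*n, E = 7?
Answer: 6709/22 ≈ 304.95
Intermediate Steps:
O(c, Y) = 3 + c*Y² (O(c, Y) = c*Y² + 3 = 3 + c*Y²)
A(X, o) = 24 (A(X, o) = 4*6 = 24)
P = -3/88 (P = 3/(-112 + 24) = 3/(-88) = 3*(-1/88) = -3/88 ≈ -0.034091)
304 + P*(-28) = 304 - 3/88*(-28) = 304 + 21/22 = 6709/22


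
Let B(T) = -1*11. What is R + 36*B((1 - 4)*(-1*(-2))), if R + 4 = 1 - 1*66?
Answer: -465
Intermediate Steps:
B(T) = -11
R = -69 (R = -4 + (1 - 1*66) = -4 + (1 - 66) = -4 - 65 = -69)
R + 36*B((1 - 4)*(-1*(-2))) = -69 + 36*(-11) = -69 - 396 = -465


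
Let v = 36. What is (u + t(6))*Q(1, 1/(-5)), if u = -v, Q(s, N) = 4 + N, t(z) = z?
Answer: -114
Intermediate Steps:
u = -36 (u = -1*36 = -36)
(u + t(6))*Q(1, 1/(-5)) = (-36 + 6)*(4 + 1/(-5)) = -30*(4 - ⅕) = -30*19/5 = -114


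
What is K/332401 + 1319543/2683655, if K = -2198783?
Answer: -5462157579122/892049605655 ≈ -6.1232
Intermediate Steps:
K/332401 + 1319543/2683655 = -2198783/332401 + 1319543/2683655 = -5462157579122/892049605655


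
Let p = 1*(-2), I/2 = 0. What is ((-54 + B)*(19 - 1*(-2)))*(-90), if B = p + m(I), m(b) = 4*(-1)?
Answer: 113400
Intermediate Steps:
I = 0 (I = 2*0 = 0)
p = -2
m(b) = -4
B = -6 (B = -2 - 4 = -6)
((-54 + B)*(19 - 1*(-2)))*(-90) = ((-54 - 6)*(19 - 1*(-2)))*(-90) = -60*(19 + 2)*(-90) = -60*21*(-90) = -1260*(-90) = 113400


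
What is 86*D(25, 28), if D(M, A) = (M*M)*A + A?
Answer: 1507408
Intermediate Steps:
D(M, A) = A + A*M² (D(M, A) = M²*A + A = A*M² + A = A + A*M²)
86*D(25, 28) = 86*(28*(1 + 25²)) = 86*(28*(1 + 625)) = 86*(28*626) = 86*17528 = 1507408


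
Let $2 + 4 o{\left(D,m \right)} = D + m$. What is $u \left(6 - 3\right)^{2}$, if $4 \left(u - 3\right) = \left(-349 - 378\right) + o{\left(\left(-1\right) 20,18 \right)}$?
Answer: $-1611$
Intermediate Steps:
$o{\left(D,m \right)} = - \frac{1}{2} + \frac{D}{4} + \frac{m}{4}$ ($o{\left(D,m \right)} = - \frac{1}{2} + \frac{D + m}{4} = - \frac{1}{2} + \left(\frac{D}{4} + \frac{m}{4}\right) = - \frac{1}{2} + \frac{D}{4} + \frac{m}{4}$)
$u = -179$ ($u = 3 + \frac{\left(-349 - 378\right) + \left(- \frac{1}{2} + \frac{\left(-1\right) 20}{4} + \frac{1}{4} \cdot 18\right)}{4} = 3 + \frac{-727 + \left(- \frac{1}{2} + \frac{1}{4} \left(-20\right) + \frac{9}{2}\right)}{4} = 3 + \frac{-727 - 1}{4} = 3 + \frac{1}{4} \left(-728\right) = 3 - 182 = -179$)
$u \left(6 - 3\right)^{2} = - 179 \left(6 - 3\right)^{2} = - 179 \cdot 3^{2} = \left(-179\right) 9 = -1611$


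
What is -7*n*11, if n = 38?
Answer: -2926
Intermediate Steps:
-7*n*11 = -7*38*11 = -266*11 = -2926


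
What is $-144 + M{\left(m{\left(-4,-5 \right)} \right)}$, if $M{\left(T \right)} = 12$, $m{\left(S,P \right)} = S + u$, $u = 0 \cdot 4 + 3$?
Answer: $-132$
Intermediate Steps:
$u = 3$ ($u = 0 + 3 = 3$)
$m{\left(S,P \right)} = 3 + S$ ($m{\left(S,P \right)} = S + 3 = 3 + S$)
$-144 + M{\left(m{\left(-4,-5 \right)} \right)} = -144 + 12 = -132$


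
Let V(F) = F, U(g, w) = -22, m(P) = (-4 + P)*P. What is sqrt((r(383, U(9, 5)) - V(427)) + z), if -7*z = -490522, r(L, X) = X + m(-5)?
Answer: sqrt(3413858)/7 ≈ 263.95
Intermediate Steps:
m(P) = P*(-4 + P)
r(L, X) = 45 + X (r(L, X) = X - 5*(-4 - 5) = X - 5*(-9) = X + 45 = 45 + X)
z = 490522/7 (z = -1/7*(-490522) = 490522/7 ≈ 70075.)
sqrt((r(383, U(9, 5)) - V(427)) + z) = sqrt(((45 - 22) - 1*427) + 490522/7) = sqrt((23 - 427) + 490522/7) = sqrt(-404 + 490522/7) = sqrt(487694/7) = sqrt(3413858)/7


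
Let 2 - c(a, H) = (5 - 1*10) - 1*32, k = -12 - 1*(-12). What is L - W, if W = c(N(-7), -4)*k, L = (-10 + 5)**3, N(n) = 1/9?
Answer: -125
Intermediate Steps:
k = 0 (k = -12 + 12 = 0)
N(n) = 1/9
c(a, H) = 39 (c(a, H) = 2 - ((5 - 1*10) - 1*32) = 2 - ((5 - 10) - 32) = 2 - (-5 - 32) = 2 - 1*(-37) = 2 + 37 = 39)
L = -125 (L = (-5)**3 = -125)
W = 0 (W = 39*0 = 0)
L - W = -125 - 1*0 = -125 + 0 = -125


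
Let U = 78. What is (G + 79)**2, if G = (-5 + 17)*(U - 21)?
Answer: 582169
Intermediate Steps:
G = 684 (G = (-5 + 17)*(78 - 21) = 12*57 = 684)
(G + 79)**2 = (684 + 79)**2 = 763**2 = 582169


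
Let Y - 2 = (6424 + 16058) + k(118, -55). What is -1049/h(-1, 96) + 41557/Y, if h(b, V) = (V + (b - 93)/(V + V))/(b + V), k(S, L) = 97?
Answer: -215648681147/207045189 ≈ -1041.6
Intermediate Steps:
h(b, V) = (V + (-93 + b)/(2*V))/(V + b) (h(b, V) = (V + (-93 + b)/((2*V)))/(V + b) = (V + (-93 + b)*(1/(2*V)))/(V + b) = (V + (-93 + b)/(2*V))/(V + b))
Y = 22581 (Y = 2 + ((6424 + 16058) + 97) = 2 + (22482 + 97) = 2 + 22579 = 22581)
-1049/h(-1, 96) + 41557/Y = -1049*192*(96 - 1)/(-93 - 1 + 2*96²) + 41557/22581 = -1049*18240/(-93 - 1 + 2*9216) + 41557*(1/22581) = -1049*18240/(-93 - 1 + 18432) + 41557/22581 = -1049/((½)*(1/96)*(1/95)*18338) + 41557/22581 = -1049/9169/9120 + 41557/22581 = -1049*9120/9169 + 41557/22581 = -9566880/9169 + 41557/22581 = -215648681147/207045189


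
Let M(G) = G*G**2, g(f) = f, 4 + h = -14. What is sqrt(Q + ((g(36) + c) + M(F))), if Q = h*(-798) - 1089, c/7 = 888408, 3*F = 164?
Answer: sqrt(518038359)/9 ≈ 2528.9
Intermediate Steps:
F = 164/3 (F = (1/3)*164 = 164/3 ≈ 54.667)
h = -18 (h = -4 - 14 = -18)
c = 6218856 (c = 7*888408 = 6218856)
M(G) = G**3
Q = 13275 (Q = -18*(-798) - 1089 = 14364 - 1089 = 13275)
sqrt(Q + ((g(36) + c) + M(F))) = sqrt(13275 + ((36 + 6218856) + (164/3)**3)) = sqrt(13275 + (6218892 + 4410944/27)) = sqrt(13275 + 172321028/27) = sqrt(172679453/27) = sqrt(518038359)/9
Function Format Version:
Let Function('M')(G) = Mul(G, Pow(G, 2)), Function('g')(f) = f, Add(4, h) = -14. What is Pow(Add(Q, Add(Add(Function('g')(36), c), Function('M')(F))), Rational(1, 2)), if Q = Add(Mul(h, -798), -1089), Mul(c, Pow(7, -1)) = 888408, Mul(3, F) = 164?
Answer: Mul(Rational(1, 9), Pow(518038359, Rational(1, 2))) ≈ 2528.9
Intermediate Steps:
F = Rational(164, 3) (F = Mul(Rational(1, 3), 164) = Rational(164, 3) ≈ 54.667)
h = -18 (h = Add(-4, -14) = -18)
c = 6218856 (c = Mul(7, 888408) = 6218856)
Function('M')(G) = Pow(G, 3)
Q = 13275 (Q = Add(Mul(-18, -798), -1089) = Add(14364, -1089) = 13275)
Pow(Add(Q, Add(Add(Function('g')(36), c), Function('M')(F))), Rational(1, 2)) = Pow(Add(13275, Add(Add(36, 6218856), Pow(Rational(164, 3), 3))), Rational(1, 2)) = Pow(Add(13275, Add(6218892, Rational(4410944, 27))), Rational(1, 2)) = Pow(Add(13275, Rational(172321028, 27)), Rational(1, 2)) = Pow(Rational(172679453, 27), Rational(1, 2)) = Mul(Rational(1, 9), Pow(518038359, Rational(1, 2)))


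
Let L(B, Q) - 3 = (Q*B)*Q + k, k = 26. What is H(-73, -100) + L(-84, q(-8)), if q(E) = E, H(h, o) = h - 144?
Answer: -5564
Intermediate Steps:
H(h, o) = -144 + h
L(B, Q) = 29 + B*Q**2 (L(B, Q) = 3 + ((Q*B)*Q + 26) = 3 + ((B*Q)*Q + 26) = 3 + (B*Q**2 + 26) = 3 + (26 + B*Q**2) = 29 + B*Q**2)
H(-73, -100) + L(-84, q(-8)) = (-144 - 73) + (29 - 84*(-8)**2) = -217 + (29 - 84*64) = -217 + (29 - 5376) = -217 - 5347 = -5564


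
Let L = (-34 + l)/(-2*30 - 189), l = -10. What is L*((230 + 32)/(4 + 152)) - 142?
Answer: -1376080/9711 ≈ -141.70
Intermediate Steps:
L = 44/249 (L = (-34 - 10)/(-2*30 - 189) = -44/(-60 - 189) = -44/(-249) = -44*(-1/249) = 44/249 ≈ 0.17671)
L*((230 + 32)/(4 + 152)) - 142 = 44*((230 + 32)/(4 + 152))/249 - 142 = 44*(262/156)/249 - 142 = 44*(262*(1/156))/249 - 142 = (44/249)*(131/78) - 142 = 2882/9711 - 142 = -1376080/9711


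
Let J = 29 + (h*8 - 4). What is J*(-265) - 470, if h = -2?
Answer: -2855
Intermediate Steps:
J = 9 (J = 29 + (-2*8 - 4) = 29 + (-16 - 4) = 29 - 20 = 9)
J*(-265) - 470 = 9*(-265) - 470 = -2385 - 470 = -2855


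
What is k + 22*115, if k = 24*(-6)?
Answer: 2386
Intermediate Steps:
k = -144
k + 22*115 = -144 + 22*115 = -144 + 2530 = 2386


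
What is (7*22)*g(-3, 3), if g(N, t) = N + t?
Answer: 0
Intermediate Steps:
(7*22)*g(-3, 3) = (7*22)*(-3 + 3) = 154*0 = 0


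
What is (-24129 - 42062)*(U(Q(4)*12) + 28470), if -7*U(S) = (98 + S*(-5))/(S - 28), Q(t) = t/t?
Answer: -105530892749/56 ≈ -1.8845e+9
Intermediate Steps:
Q(t) = 1
U(S) = -(98 - 5*S)/(7*(-28 + S)) (U(S) = -(98 + S*(-5))/(7*(S - 28)) = -(98 - 5*S)/(7*(-28 + S)))
(-24129 - 42062)*(U(Q(4)*12) + 28470) = (-24129 - 42062)*((-98 + 5*(1*12))/(7*(-28 + 1*12)) + 28470) = -66191*((-98 + 5*12)/(7*(-28 + 12)) + 28470) = -66191*((⅐)*(-98 + 60)/(-16) + 28470) = -66191*((⅐)*(-1/16)*(-38) + 28470) = -66191*(19/56 + 28470) = -66191*1594339/56 = -105530892749/56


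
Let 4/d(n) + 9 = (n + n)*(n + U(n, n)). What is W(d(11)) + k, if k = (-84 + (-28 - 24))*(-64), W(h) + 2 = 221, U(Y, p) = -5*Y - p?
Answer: 8923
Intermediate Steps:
U(Y, p) = -p - 5*Y
d(n) = 4/(-9 - 10*n²) (d(n) = 4/(-9 + (n + n)*(n + (-n - 5*n))) = 4/(-9 + (2*n)*(n - 6*n)) = 4/(-9 + (2*n)*(-5*n)) = 4/(-9 - 10*n²))
W(h) = 219 (W(h) = -2 + 221 = 219)
k = 8704 (k = (-84 - 52)*(-64) = -136*(-64) = 8704)
W(d(11)) + k = 219 + 8704 = 8923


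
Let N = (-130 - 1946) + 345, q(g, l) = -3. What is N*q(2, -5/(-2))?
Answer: 5193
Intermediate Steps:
N = -1731 (N = -2076 + 345 = -1731)
N*q(2, -5/(-2)) = -1731*(-3) = 5193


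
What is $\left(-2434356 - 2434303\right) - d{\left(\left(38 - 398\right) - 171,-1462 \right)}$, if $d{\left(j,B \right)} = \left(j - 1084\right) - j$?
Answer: $-4867575$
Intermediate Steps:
$d{\left(j,B \right)} = -1084$ ($d{\left(j,B \right)} = \left(-1084 + j\right) - j = -1084$)
$\left(-2434356 - 2434303\right) - d{\left(\left(38 - 398\right) - 171,-1462 \right)} = \left(-2434356 - 2434303\right) - -1084 = -4868659 + 1084 = -4867575$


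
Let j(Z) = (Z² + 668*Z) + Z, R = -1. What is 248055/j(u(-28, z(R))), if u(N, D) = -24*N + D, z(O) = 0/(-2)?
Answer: 82685/300384 ≈ 0.27526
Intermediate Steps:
z(O) = 0 (z(O) = 0*(-½) = 0)
u(N, D) = D - 24*N
j(Z) = Z² + 669*Z
248055/j(u(-28, z(R))) = 248055/(((0 - 24*(-28))*(669 + (0 - 24*(-28))))) = 248055/(((0 + 672)*(669 + (0 + 672)))) = 248055/((672*(669 + 672))) = 248055/((672*1341)) = 248055/901152 = 248055*(1/901152) = 82685/300384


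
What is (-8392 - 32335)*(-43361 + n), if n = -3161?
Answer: 1894701494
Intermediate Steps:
(-8392 - 32335)*(-43361 + n) = (-8392 - 32335)*(-43361 - 3161) = -40727*(-46522) = 1894701494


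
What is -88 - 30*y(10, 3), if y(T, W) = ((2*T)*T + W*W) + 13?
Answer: -6748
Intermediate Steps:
y(T, W) = 13 + W² + 2*T² (y(T, W) = (2*T² + W²) + 13 = (W² + 2*T²) + 13 = 13 + W² + 2*T²)
-88 - 30*y(10, 3) = -88 - 30*(13 + 3² + 2*10²) = -88 - 30*(13 + 9 + 2*100) = -88 - 30*(13 + 9 + 200) = -88 - 30*222 = -88 - 6660 = -6748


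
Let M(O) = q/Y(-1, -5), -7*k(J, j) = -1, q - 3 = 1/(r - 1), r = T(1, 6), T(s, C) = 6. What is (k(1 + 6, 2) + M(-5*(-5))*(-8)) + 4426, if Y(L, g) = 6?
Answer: 464297/105 ≈ 4421.9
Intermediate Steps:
r = 6
q = 16/5 (q = 3 + 1/(6 - 1) = 3 + 1/5 = 3 + ⅕ = 16/5 ≈ 3.2000)
k(J, j) = ⅐ (k(J, j) = -⅐*(-1) = ⅐)
M(O) = 8/15 (M(O) = (16/5)/6 = (16/5)*(⅙) = 8/15)
(k(1 + 6, 2) + M(-5*(-5))*(-8)) + 4426 = (⅐ + (8/15)*(-8)) + 4426 = (⅐ - 64/15) + 4426 = -433/105 + 4426 = 464297/105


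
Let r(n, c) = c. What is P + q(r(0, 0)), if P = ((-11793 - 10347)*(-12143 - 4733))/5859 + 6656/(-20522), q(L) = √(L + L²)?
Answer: 4580460624/71827 ≈ 63771.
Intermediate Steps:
P = 4580460624/71827 (P = -22140*(-16876)*(1/5859) + 6656*(-1/20522) = 373634640*(1/5859) - 3328/10261 = 13838320/217 - 3328/10261 = 4580460624/71827 ≈ 63771.)
P + q(r(0, 0)) = 4580460624/71827 + √(0*(1 + 0)) = 4580460624/71827 + √(0*1) = 4580460624/71827 + √0 = 4580460624/71827 + 0 = 4580460624/71827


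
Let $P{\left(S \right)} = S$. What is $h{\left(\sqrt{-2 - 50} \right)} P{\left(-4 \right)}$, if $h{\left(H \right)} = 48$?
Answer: $-192$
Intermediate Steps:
$h{\left(\sqrt{-2 - 50} \right)} P{\left(-4 \right)} = 48 \left(-4\right) = -192$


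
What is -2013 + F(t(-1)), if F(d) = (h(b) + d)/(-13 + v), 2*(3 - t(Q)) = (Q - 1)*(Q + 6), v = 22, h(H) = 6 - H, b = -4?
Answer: -2011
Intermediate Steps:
t(Q) = 3 - (-1 + Q)*(6 + Q)/2 (t(Q) = 3 - (Q - 1)*(Q + 6)/2 = 3 - (-1 + Q)*(6 + Q)/2)
F(d) = 10/9 + d/9 (F(d) = ((6 - 1*(-4)) + d)/(-13 + 22) = ((6 + 4) + d)/9 = (10 + d)*(⅑) = 10/9 + d/9)
-2013 + F(t(-1)) = -2013 + (10/9 + (6 - 5/2*(-1) - ½*(-1)²)/9) = -2013 + (10/9 + (6 + 5/2 - ½*1)/9) = -2013 + (10/9 + (6 + 5/2 - ½)/9) = -2013 + (10/9 + (⅑)*8) = -2013 + (10/9 + 8/9) = -2013 + 2 = -2011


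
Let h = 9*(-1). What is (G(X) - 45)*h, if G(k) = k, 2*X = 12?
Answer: 351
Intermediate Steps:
X = 6 (X = (1/2)*12 = 6)
h = -9
(G(X) - 45)*h = (6 - 45)*(-9) = -39*(-9) = 351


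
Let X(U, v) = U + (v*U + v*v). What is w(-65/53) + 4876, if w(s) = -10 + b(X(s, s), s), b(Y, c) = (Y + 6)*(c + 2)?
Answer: 725331701/148877 ≈ 4872.0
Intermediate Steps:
X(U, v) = U + v² + U*v (X(U, v) = U + (U*v + v²) = U + (v² + U*v) = U + v² + U*v)
b(Y, c) = (2 + c)*(6 + Y) (b(Y, c) = (6 + Y)*(2 + c) = (2 + c)*(6 + Y))
w(s) = 2 + 4*s² + 8*s + s*(s + 2*s²) (w(s) = -10 + (12 + 2*(s + s² + s*s) + 6*s + (s + s² + s*s)*s) = -10 + (12 + 2*(s + s² + s²) + 6*s + (s + s² + s²)*s) = -10 + (12 + 2*(s + 2*s²) + 6*s + (s + 2*s²)*s) = -10 + (12 + (2*s + 4*s²) + 6*s + s*(s + 2*s²)) = -10 + (12 + 4*s² + 8*s + s*(s + 2*s²)) = 2 + 4*s² + 8*s + s*(s + 2*s²))
w(-65/53) + 4876 = (2 + 2*(-65/53)³ + 5*(-65/53)² + 8*(-65/53)) + 4876 = (2 + 2*(-274625/148877) + 5*(4225/2809) - 520/53) + 4876 = (2 - 549250/148877 + 21125/2809 - 520/53) + 4876 = -592551/148877 + 4876 = 725331701/148877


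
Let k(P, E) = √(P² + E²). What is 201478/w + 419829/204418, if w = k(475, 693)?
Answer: 419829/204418 + 100739*√705874/352937 ≈ 241.86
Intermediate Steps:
k(P, E) = √(E² + P²)
w = √705874 (w = √(693² + 475²) = √(480249 + 225625) = √705874 ≈ 840.16)
201478/w + 419829/204418 = 201478/(√705874) + 419829/204418 = 201478*(√705874/705874) + 419829*(1/204418) = 100739*√705874/352937 + 419829/204418 = 419829/204418 + 100739*√705874/352937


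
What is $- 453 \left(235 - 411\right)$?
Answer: $79728$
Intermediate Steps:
$- 453 \left(235 - 411\right) = \left(-453\right) \left(-176\right) = 79728$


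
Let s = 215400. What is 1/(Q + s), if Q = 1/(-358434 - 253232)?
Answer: 611666/131752856399 ≈ 4.6425e-6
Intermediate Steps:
Q = -1/611666 (Q = 1/(-611666) = -1/611666 ≈ -1.6349e-6)
1/(Q + s) = 1/(-1/611666 + 215400) = 1/(131752856399/611666) = 611666/131752856399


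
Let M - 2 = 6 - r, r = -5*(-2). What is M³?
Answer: -8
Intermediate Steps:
r = 10
M = -2 (M = 2 + (6 - 1*10) = 2 + (6 - 10) = 2 - 4 = -2)
M³ = (-2)³ = -8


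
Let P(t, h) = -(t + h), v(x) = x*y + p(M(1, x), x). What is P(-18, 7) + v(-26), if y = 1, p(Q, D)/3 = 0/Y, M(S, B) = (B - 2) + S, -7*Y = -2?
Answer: -15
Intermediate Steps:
Y = 2/7 (Y = -⅐*(-2) = 2/7 ≈ 0.28571)
M(S, B) = -2 + B + S (M(S, B) = (-2 + B) + S = -2 + B + S)
p(Q, D) = 0 (p(Q, D) = 3*(0/(2/7)) = 3*(0*(7/2)) = 3*0 = 0)
v(x) = x (v(x) = x*1 + 0 = x + 0 = x)
P(t, h) = -h - t (P(t, h) = -(h + t) = -h - t)
P(-18, 7) + v(-26) = (-1*7 - 1*(-18)) - 26 = (-7 + 18) - 26 = 11 - 26 = -15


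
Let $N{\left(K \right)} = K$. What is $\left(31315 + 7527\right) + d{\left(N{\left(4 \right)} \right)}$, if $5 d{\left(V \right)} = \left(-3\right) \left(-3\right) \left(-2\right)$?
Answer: $\frac{194192}{5} \approx 38838.0$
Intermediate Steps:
$d{\left(V \right)} = - \frac{18}{5}$ ($d{\left(V \right)} = \frac{\left(-3\right) \left(-3\right) \left(-2\right)}{5} = \frac{9 \left(-2\right)}{5} = \frac{1}{5} \left(-18\right) = - \frac{18}{5}$)
$\left(31315 + 7527\right) + d{\left(N{\left(4 \right)} \right)} = \left(31315 + 7527\right) - \frac{18}{5} = 38842 - \frac{18}{5} = \frac{194192}{5}$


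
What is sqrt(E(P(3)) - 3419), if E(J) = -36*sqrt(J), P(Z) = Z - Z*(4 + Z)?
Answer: sqrt(-3419 - 108*I*sqrt(2)) ≈ 1.3057 - 58.487*I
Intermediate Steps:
P(Z) = Z - Z*(4 + Z)
sqrt(E(P(3)) - 3419) = sqrt(-36*I*sqrt(3)*sqrt(3 + 3) - 3419) = sqrt(-36*3*I*sqrt(2) - 3419) = sqrt(-108*I*sqrt(2) - 3419) = sqrt(-3419 - 108*I*sqrt(2))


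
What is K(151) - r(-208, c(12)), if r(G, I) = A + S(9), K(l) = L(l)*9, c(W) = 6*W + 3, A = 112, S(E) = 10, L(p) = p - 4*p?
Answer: -4199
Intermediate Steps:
L(p) = -3*p
c(W) = 3 + 6*W
K(l) = -27*l (K(l) = -3*l*9 = -27*l)
r(G, I) = 122 (r(G, I) = 112 + 10 = 122)
K(151) - r(-208, c(12)) = -27*151 - 1*122 = -4077 - 122 = -4199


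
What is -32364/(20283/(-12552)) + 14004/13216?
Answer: 447421534965/22338344 ≈ 20029.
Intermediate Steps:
-32364/(20283/(-12552)) + 14004/13216 = -32364/(20283*(-1/12552)) + 14004*(1/13216) = -32364/(-6761/4184) + 3501/3304 = -32364*(-4184/6761) + 3501/3304 = 135410976/6761 + 3501/3304 = 447421534965/22338344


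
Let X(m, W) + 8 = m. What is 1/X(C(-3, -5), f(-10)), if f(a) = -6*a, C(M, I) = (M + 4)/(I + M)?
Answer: -8/65 ≈ -0.12308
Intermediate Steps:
C(M, I) = (4 + M)/(I + M)
X(m, W) = -8 + m
1/X(C(-3, -5), f(-10)) = 1/(-8 + (4 - 3)/(-5 - 3)) = 1/(-8 + 1/(-8)) = 1/(-8 - ⅛*1) = 1/(-8 - ⅛) = 1/(-65/8) = -8/65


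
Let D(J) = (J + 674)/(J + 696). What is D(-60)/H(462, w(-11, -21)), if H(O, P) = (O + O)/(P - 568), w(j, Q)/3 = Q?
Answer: -193717/293832 ≈ -0.65928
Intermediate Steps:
D(J) = (674 + J)/(696 + J)
w(j, Q) = 3*Q
H(O, P) = 2*O/(-568 + P) (H(O, P) = (2*O)/(-568 + P) = 2*O/(-568 + P))
D(-60)/H(462, w(-11, -21)) = ((674 - 60)/(696 - 60))/((2*462/(-568 + 3*(-21)))) = (614/636)/((2*462/(-568 - 63))) = ((1/636)*614)/((2*462/(-631))) = 307/(318*((2*462*(-1/631)))) = 307/(318*(-924/631)) = (307/318)*(-631/924) = -193717/293832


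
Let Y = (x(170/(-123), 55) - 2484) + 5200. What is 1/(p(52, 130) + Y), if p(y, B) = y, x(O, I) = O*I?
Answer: 123/331114 ≈ 0.00037147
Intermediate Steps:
x(O, I) = I*O
Y = 324718/123 (Y = (55*(170/(-123)) - 2484) + 5200 = (55*(170*(-1/123)) - 2484) + 5200 = (55*(-170/123) - 2484) + 5200 = (-9350/123 - 2484) + 5200 = -314882/123 + 5200 = 324718/123 ≈ 2640.0)
1/(p(52, 130) + Y) = 1/(52 + 324718/123) = 1/(331114/123) = 123/331114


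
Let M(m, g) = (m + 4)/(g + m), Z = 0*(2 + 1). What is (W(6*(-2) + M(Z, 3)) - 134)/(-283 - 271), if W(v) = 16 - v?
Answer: 161/831 ≈ 0.19374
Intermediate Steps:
Z = 0 (Z = 0*3 = 0)
M(m, g) = (4 + m)/(g + m)
(W(6*(-2) + M(Z, 3)) - 134)/(-283 - 271) = ((16 - (6*(-2) + (4 + 0)/(3 + 0))) - 134)/(-283 - 271) = ((16 - (-12 + 4/3)) - 134)/(-554) = ((16 - (-12 + (⅓)*4)) - 134)*(-1/554) = ((16 - (-12 + 4/3)) - 134)*(-1/554) = ((16 - 1*(-32/3)) - 134)*(-1/554) = ((16 + 32/3) - 134)*(-1/554) = (80/3 - 134)*(-1/554) = -322/3*(-1/554) = 161/831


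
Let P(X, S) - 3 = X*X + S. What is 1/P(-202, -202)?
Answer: 1/40605 ≈ 2.4628e-5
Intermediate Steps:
P(X, S) = 3 + S + X² (P(X, S) = 3 + (X*X + S) = 3 + (X² + S) = 3 + (S + X²) = 3 + S + X²)
1/P(-202, -202) = 1/(3 - 202 + (-202)²) = 1/(3 - 202 + 40804) = 1/40605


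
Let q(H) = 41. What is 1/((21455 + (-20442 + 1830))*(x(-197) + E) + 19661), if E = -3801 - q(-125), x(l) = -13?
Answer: -1/10940104 ≈ -9.1407e-8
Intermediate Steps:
E = -3842 (E = -3801 - 1*41 = -3801 - 41 = -3842)
1/((21455 + (-20442 + 1830))*(x(-197) + E) + 19661) = 1/((21455 + (-20442 + 1830))*(-13 - 3842) + 19661) = 1/((21455 - 18612)*(-3855) + 19661) = 1/(2843*(-3855) + 19661) = 1/(-10959765 + 19661) = 1/(-10940104) = -1/10940104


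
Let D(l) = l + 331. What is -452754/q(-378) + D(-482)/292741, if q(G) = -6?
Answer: 22089942968/292741 ≈ 75459.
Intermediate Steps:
D(l) = 331 + l
-452754/q(-378) + D(-482)/292741 = -452754/(-6) + (331 - 482)/292741 = -452754*(-⅙) - 151*1/292741 = 75459 - 151/292741 = 22089942968/292741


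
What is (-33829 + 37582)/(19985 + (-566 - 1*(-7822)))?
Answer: 3753/27241 ≈ 0.13777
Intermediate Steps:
(-33829 + 37582)/(19985 + (-566 - 1*(-7822))) = 3753/(19985 + (-566 + 7822)) = 3753/(19985 + 7256) = 3753/27241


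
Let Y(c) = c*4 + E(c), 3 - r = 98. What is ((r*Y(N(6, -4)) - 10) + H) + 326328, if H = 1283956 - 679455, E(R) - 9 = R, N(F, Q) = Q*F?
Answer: 941364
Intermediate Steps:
r = -95 (r = 3 - 1*98 = 3 - 98 = -95)
N(F, Q) = F*Q
E(R) = 9 + R
H = 604501
Y(c) = 9 + 5*c (Y(c) = c*4 + (9 + c) = 4*c + (9 + c) = 9 + 5*c)
((r*Y(N(6, -4)) - 10) + H) + 326328 = ((-95*(9 + 5*(6*(-4))) - 10) + 604501) + 326328 = ((-95*(9 + 5*(-24)) - 10) + 604501) + 326328 = ((-95*(9 - 120) - 10) + 604501) + 326328 = ((-95*(-111) - 10) + 604501) + 326328 = ((10545 - 10) + 604501) + 326328 = (10535 + 604501) + 326328 = 615036 + 326328 = 941364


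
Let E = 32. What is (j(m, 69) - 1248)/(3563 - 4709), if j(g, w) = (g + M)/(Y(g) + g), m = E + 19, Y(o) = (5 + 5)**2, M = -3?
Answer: 31400/28841 ≈ 1.0887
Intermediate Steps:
Y(o) = 100 (Y(o) = 10**2 = 100)
m = 51 (m = 32 + 19 = 51)
j(g, w) = (-3 + g)/(100 + g) (j(g, w) = (g - 3)/(100 + g) = (-3 + g)/(100 + g))
(j(m, 69) - 1248)/(3563 - 4709) = ((-3 + 51)/(100 + 51) - 1248)/(3563 - 4709) = (48/151 - 1248)/(-1146) = ((1/151)*48 - 1248)*(-1/1146) = (48/151 - 1248)*(-1/1146) = -188400/151*(-1/1146) = 31400/28841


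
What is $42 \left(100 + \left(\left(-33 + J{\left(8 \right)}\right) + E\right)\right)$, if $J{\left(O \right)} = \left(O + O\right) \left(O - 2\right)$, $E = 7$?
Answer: $7140$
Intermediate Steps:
$J{\left(O \right)} = 2 O \left(-2 + O\right)$
$42 \left(100 + \left(\left(-33 + J{\left(8 \right)}\right) + E\right)\right) = 42 \left(100 - \left(26 - 16 \left(-2 + 8\right)\right)\right) = 42 \left(100 + \left(\left(-33 + 2 \cdot 8 \cdot 6\right) + 7\right)\right) = 42 \left(100 + \left(\left(-33 + 96\right) + 7\right)\right) = 42 \left(100 + \left(63 + 7\right)\right) = 42 \left(100 + 70\right) = 42 \cdot 170 = 7140$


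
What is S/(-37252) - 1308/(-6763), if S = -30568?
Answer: 63864250/62983819 ≈ 1.0140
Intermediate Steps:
S/(-37252) - 1308/(-6763) = -30568/(-37252) - 1308/(-6763) = -30568*(-1/37252) - 1308*(-1/6763) = 7642/9313 + 1308/6763 = 63864250/62983819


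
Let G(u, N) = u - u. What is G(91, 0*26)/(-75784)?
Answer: 0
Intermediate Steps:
G(u, N) = 0
G(91, 0*26)/(-75784) = 0/(-75784) = 0*(-1/75784) = 0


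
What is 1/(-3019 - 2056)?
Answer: -1/5075 ≈ -0.00019704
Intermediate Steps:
1/(-3019 - 2056) = 1/(-5075) = -1/5075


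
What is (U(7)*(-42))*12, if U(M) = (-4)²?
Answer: -8064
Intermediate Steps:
U(M) = 16
(U(7)*(-42))*12 = (16*(-42))*12 = -672*12 = -8064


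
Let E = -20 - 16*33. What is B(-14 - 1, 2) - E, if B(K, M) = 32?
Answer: 580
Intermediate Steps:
E = -548 (E = -20 - 528 = -548)
B(-14 - 1, 2) - E = 32 - 1*(-548) = 32 + 548 = 580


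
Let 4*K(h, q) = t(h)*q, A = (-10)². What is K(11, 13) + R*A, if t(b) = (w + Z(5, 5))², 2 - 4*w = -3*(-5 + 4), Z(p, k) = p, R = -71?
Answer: -449707/64 ≈ -7026.7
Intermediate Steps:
A = 100
w = -¼ (w = ½ - (-3)*(-5 + 4)/4 = ½ - (-3)*(-1)/4 = ½ - ¼*3 = ½ - ¾ = -¼ ≈ -0.25000)
t(b) = 361/16 (t(b) = (-¼ + 5)² = (19/4)² = 361/16)
K(h, q) = 361*q/64 (K(h, q) = (361*q/16)/4 = 361*q/64)
K(11, 13) + R*A = (361/64)*13 - 71*100 = 4693/64 - 7100 = -449707/64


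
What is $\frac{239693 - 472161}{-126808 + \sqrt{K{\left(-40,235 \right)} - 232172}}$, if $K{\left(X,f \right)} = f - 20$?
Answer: $\frac{243626464}{132896701} + \frac{697404 i \sqrt{213}}{1461863711} \approx 1.8332 + 0.0069625 i$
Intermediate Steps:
$K{\left(X,f \right)} = -20 + f$ ($K{\left(X,f \right)} = f - 20 = -20 + f$)
$\frac{239693 - 472161}{-126808 + \sqrt{K{\left(-40,235 \right)} - 232172}} = \frac{239693 - 472161}{-126808 + \sqrt{\left(-20 + 235\right) - 232172}} = - \frac{232468}{-126808 + \sqrt{215 - 232172}} = - \frac{232468}{-126808 + \sqrt{-231957}} = - \frac{232468}{-126808 + 33 i \sqrt{213}}$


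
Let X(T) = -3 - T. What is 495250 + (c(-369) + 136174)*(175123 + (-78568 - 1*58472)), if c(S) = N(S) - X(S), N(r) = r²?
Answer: 10357890677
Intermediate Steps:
c(S) = 3 + S + S² (c(S) = S² - (-3 - S) = S² + (3 + S) = 3 + S + S²)
495250 + (c(-369) + 136174)*(175123 + (-78568 - 1*58472)) = 495250 + ((3 - 369 + (-369)²) + 136174)*(175123 + (-78568 - 1*58472)) = 495250 + ((3 - 369 + 136161) + 136174)*(175123 + (-78568 - 58472)) = 495250 + (135795 + 136174)*(175123 - 137040) = 495250 + 271969*38083 = 495250 + 10357395427 = 10357890677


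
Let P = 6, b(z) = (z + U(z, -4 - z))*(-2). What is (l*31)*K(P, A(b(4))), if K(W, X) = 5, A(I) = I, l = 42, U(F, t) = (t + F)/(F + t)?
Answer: 6510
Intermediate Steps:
U(F, t) = 1 (U(F, t) = (F + t)/(F + t) = 1)
b(z) = -2 - 2*z (b(z) = (z + 1)*(-2) = (1 + z)*(-2) = -2 - 2*z)
(l*31)*K(P, A(b(4))) = (42*31)*5 = 1302*5 = 6510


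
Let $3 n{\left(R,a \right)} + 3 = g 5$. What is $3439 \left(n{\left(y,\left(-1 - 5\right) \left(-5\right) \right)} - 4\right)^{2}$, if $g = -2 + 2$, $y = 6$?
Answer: $85975$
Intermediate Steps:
$g = 0$
$n{\left(R,a \right)} = -1$ ($n{\left(R,a \right)} = -1 + \frac{0 \cdot 5}{3} = -1 + \frac{1}{3} \cdot 0 = -1 + 0 = -1$)
$3439 \left(n{\left(y,\left(-1 - 5\right) \left(-5\right) \right)} - 4\right)^{2} = 3439 \left(-1 - 4\right)^{2} = 3439 \left(-5\right)^{2} = 3439 \cdot 25 = 85975$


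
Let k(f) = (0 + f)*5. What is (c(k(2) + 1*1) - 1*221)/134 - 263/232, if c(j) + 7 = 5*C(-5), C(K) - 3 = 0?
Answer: -42329/15544 ≈ -2.7232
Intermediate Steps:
k(f) = 5*f (k(f) = f*5 = 5*f)
C(K) = 3 (C(K) = 3 + 0 = 3)
c(j) = 8 (c(j) = -7 + 5*3 = -7 + 15 = 8)
(c(k(2) + 1*1) - 1*221)/134 - 263/232 = (8 - 1*221)/134 - 263/232 = (8 - 221)*(1/134) - 263*1/232 = -213*1/134 - 263/232 = -213/134 - 263/232 = -42329/15544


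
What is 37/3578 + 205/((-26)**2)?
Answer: 379251/1209364 ≈ 0.31360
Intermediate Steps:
37/3578 + 205/((-26)**2) = 37*(1/3578) + 205/676 = 37/3578 + 205*(1/676) = 37/3578 + 205/676 = 379251/1209364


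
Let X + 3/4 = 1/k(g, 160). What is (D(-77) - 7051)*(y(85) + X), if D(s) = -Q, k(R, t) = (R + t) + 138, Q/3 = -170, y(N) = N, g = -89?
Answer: -460728417/836 ≈ -5.5111e+5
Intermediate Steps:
Q = -510 (Q = 3*(-170) = -510)
k(R, t) = 138 + R + t
D(s) = 510 (D(s) = -1*(-510) = 510)
X = -623/836 (X = -¾ + 1/(138 - 89 + 160) = -¾ + 1/209 = -623/836 ≈ -0.74522)
(D(-77) - 7051)*(y(85) + X) = (510 - 7051)*(85 - 623/836) = -6541*70437/836 = -460728417/836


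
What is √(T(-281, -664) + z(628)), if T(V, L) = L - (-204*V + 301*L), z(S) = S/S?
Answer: √141877 ≈ 376.67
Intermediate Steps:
z(S) = 1
T(V, L) = -300*L + 204*V (T(V, L) = L + (-301*L + 204*V) = -300*L + 204*V)
√(T(-281, -664) + z(628)) = √((-300*(-664) + 204*(-281)) + 1) = √((199200 - 57324) + 1) = √(141876 + 1) = √141877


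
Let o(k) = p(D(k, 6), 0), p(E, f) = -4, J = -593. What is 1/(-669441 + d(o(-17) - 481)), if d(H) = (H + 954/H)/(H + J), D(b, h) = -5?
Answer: -522830/350003601851 ≈ -1.4938e-6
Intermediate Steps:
o(k) = -4
d(H) = (H + 954/H)/(-593 + H) (d(H) = (H + 954/H)/(H - 593) = (H + 954/H)/(-593 + H))
1/(-669441 + d(o(-17) - 481)) = 1/(-669441 + (954 + (-4 - 481)²)/((-4 - 481)*(-593 + (-4 - 481)))) = 1/(-669441 + (954 + (-485)²)/((-485)*(-593 - 485))) = 1/(-669441 - 1/485*(954 + 235225)/(-1078)) = 1/(-669441 - 1/485*(-1/1078)*236179) = 1/(-669441 + 236179/522830) = 1/(-350003601851/522830) = -522830/350003601851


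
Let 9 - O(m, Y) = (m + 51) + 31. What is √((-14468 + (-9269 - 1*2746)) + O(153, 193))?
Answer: I*√26709 ≈ 163.43*I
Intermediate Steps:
O(m, Y) = -73 - m (O(m, Y) = 9 - ((m + 51) + 31) = 9 - ((51 + m) + 31) = 9 - (82 + m) = 9 + (-82 - m) = -73 - m)
√((-14468 + (-9269 - 1*2746)) + O(153, 193)) = √((-14468 + (-9269 - 1*2746)) + (-73 - 1*153)) = √((-14468 + (-9269 - 2746)) + (-73 - 153)) = √((-14468 - 12015) - 226) = √(-26483 - 226) = √(-26709) = I*√26709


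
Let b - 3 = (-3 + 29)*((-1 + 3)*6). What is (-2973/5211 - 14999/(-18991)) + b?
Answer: 10398253787/32987367 ≈ 315.22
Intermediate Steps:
b = 315 (b = 3 + (-3 + 29)*((-1 + 3)*6) = 3 + 26*(2*6) = 3 + 26*12 = 3 + 312 = 315)
(-2973/5211 - 14999/(-18991)) + b = (-2973/5211 - 14999/(-18991)) + 315 = (-2973*1/5211 - 14999*(-1/18991)) + 315 = (-991/1737 + 14999/18991) + 315 = 7233182/32987367 + 315 = 10398253787/32987367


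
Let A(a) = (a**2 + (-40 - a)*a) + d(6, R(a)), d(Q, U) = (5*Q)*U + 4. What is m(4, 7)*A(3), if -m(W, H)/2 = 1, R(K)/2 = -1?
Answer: 352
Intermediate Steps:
R(K) = -2 (R(K) = 2*(-1) = -2)
m(W, H) = -2 (m(W, H) = -2*1 = -2)
d(Q, U) = 4 + 5*Q*U (d(Q, U) = 5*Q*U + 4 = 4 + 5*Q*U)
A(a) = -56 + a**2 + a*(-40 - a) (A(a) = (a**2 + (-40 - a)*a) + (4 + 5*6*(-2)) = (a**2 + a*(-40 - a)) + (4 - 60) = (a**2 + a*(-40 - a)) - 56 = -56 + a**2 + a*(-40 - a))
m(4, 7)*A(3) = -2*(-56 - 40*3) = -2*(-56 - 120) = -2*(-176) = 352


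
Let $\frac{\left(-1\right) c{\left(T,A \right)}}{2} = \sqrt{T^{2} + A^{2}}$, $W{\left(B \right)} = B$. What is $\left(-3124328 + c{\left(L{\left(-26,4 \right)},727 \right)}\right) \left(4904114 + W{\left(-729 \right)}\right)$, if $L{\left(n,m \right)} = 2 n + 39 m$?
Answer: $-15319783050280 - 9806770 \sqrt{539345} \approx -1.5327 \cdot 10^{13}$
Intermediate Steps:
$c{\left(T,A \right)} = - 2 \sqrt{A^{2} + T^{2}}$ ($c{\left(T,A \right)} = - 2 \sqrt{T^{2} + A^{2}} = - 2 \sqrt{A^{2} + T^{2}}$)
$\left(-3124328 + c{\left(L{\left(-26,4 \right)},727 \right)}\right) \left(4904114 + W{\left(-729 \right)}\right) = \left(-3124328 - 2 \sqrt{727^{2} + \left(2 \left(-26\right) + 39 \cdot 4\right)^{2}}\right) \left(4904114 - 729\right) = \left(-3124328 - 2 \sqrt{528529 + \left(-52 + 156\right)^{2}}\right) 4903385 = \left(-3124328 - 2 \sqrt{528529 + 104^{2}}\right) 4903385 = \left(-3124328 - 2 \sqrt{528529 + 10816}\right) 4903385 = \left(-3124328 - 2 \sqrt{539345}\right) 4903385 = -15319783050280 - 9806770 \sqrt{539345}$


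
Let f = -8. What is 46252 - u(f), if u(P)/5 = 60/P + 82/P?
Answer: 185363/4 ≈ 46341.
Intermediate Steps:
u(P) = 710/P (u(P) = 5*(60/P + 82/P) = 5*(142/P) = 710/P)
46252 - u(f) = 46252 - 710/(-8) = 46252 - 710*(-1)/8 = 46252 - 1*(-355/4) = 46252 + 355/4 = 185363/4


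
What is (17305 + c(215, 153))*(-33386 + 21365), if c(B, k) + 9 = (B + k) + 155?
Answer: -214202199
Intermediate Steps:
c(B, k) = 146 + B + k (c(B, k) = -9 + ((B + k) + 155) = -9 + (155 + B + k) = 146 + B + k)
(17305 + c(215, 153))*(-33386 + 21365) = (17305 + (146 + 215 + 153))*(-33386 + 21365) = (17305 + 514)*(-12021) = 17819*(-12021) = -214202199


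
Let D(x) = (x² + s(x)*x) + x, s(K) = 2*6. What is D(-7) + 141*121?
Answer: 17019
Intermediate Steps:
s(K) = 12
D(x) = x² + 13*x (D(x) = (x² + 12*x) + x = x² + 13*x)
D(-7) + 141*121 = -7*(13 - 7) + 141*121 = -7*6 + 17061 = -42 + 17061 = 17019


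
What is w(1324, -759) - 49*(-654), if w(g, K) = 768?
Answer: 32814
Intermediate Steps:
w(1324, -759) - 49*(-654) = 768 - 49*(-654) = 768 - 1*(-32046) = 768 + 32046 = 32814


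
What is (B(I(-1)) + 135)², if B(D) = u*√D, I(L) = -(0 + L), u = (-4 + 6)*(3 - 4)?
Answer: 17689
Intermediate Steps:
u = -2 (u = 2*(-1) = -2)
I(L) = -L
B(D) = -2*√D
(B(I(-1)) + 135)² = (-2*√1 + 135)² = (-2*1 + 135)² = (-2 + 135)² = 133² = 17689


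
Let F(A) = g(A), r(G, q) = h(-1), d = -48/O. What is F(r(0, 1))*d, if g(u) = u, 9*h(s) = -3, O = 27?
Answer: 16/27 ≈ 0.59259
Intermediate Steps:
h(s) = -1/3 (h(s) = (1/9)*(-3) = -1/3)
d = -16/9 (d = -48/27 = -48*1/27 = -16/9 ≈ -1.7778)
r(G, q) = -1/3
F(A) = A
F(r(0, 1))*d = -1/3*(-16/9) = 16/27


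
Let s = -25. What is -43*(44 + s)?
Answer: -817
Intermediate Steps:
-43*(44 + s) = -43*(44 - 25) = -43*19 = -817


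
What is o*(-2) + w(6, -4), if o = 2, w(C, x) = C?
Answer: 2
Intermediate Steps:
o*(-2) + w(6, -4) = 2*(-2) + 6 = -4 + 6 = 2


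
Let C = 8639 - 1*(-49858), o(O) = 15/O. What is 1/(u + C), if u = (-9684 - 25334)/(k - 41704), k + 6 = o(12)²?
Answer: 667335/39037655783 ≈ 1.7095e-5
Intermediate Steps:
C = 58497 (C = 8639 + 49858 = 58497)
k = -71/16 (k = -6 + (15/12)² = -6 + (15*(1/12))² = -6 + (5/4)² = -6 + 25/16 = -71/16 ≈ -4.4375)
u = 560288/667335 (u = (-9684 - 25334)/(-71/16 - 41704) = -35018/(-667335/16) = -35018*(-16/667335) = 560288/667335 ≈ 0.83959)
1/(u + C) = 1/(560288/667335 + 58497) = 1/(39037655783/667335) = 667335/39037655783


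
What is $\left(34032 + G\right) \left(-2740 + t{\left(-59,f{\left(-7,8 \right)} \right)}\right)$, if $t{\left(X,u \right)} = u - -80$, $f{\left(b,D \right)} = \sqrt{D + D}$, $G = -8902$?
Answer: $-66745280$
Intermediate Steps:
$f{\left(b,D \right)} = \sqrt{2} \sqrt{D}$ ($f{\left(b,D \right)} = \sqrt{2 D} = \sqrt{2} \sqrt{D}$)
$t{\left(X,u \right)} = 80 + u$ ($t{\left(X,u \right)} = u + 80 = 80 + u$)
$\left(34032 + G\right) \left(-2740 + t{\left(-59,f{\left(-7,8 \right)} \right)}\right) = \left(34032 - 8902\right) \left(-2740 + \left(80 + \sqrt{2} \sqrt{8}\right)\right) = 25130 \left(-2740 + \left(80 + \sqrt{2} \cdot 2 \sqrt{2}\right)\right) = 25130 \left(-2740 + \left(80 + 4\right)\right) = 25130 \left(-2740 + 84\right) = 25130 \left(-2656\right) = -66745280$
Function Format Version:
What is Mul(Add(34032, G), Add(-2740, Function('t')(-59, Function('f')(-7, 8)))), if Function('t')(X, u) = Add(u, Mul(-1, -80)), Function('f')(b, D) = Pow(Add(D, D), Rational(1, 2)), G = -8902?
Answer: -66745280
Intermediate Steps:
Function('f')(b, D) = Mul(Pow(2, Rational(1, 2)), Pow(D, Rational(1, 2))) (Function('f')(b, D) = Pow(Mul(2, D), Rational(1, 2)) = Mul(Pow(2, Rational(1, 2)), Pow(D, Rational(1, 2))))
Function('t')(X, u) = Add(80, u) (Function('t')(X, u) = Add(u, 80) = Add(80, u))
Mul(Add(34032, G), Add(-2740, Function('t')(-59, Function('f')(-7, 8)))) = Mul(Add(34032, -8902), Add(-2740, Add(80, Mul(Pow(2, Rational(1, 2)), Pow(8, Rational(1, 2)))))) = Mul(25130, Add(-2740, Add(80, Mul(Pow(2, Rational(1, 2)), Mul(2, Pow(2, Rational(1, 2))))))) = Mul(25130, Add(-2740, Add(80, 4))) = Mul(25130, Add(-2740, 84)) = Mul(25130, -2656) = -66745280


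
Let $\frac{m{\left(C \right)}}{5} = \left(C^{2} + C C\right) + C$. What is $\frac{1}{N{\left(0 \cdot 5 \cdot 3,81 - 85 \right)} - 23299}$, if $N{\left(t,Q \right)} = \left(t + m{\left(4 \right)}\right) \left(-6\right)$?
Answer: $- \frac{1}{24379} \approx -4.1019 \cdot 10^{-5}$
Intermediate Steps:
$m{\left(C \right)} = 5 C + 10 C^{2}$ ($m{\left(C \right)} = 5 \left(\left(C^{2} + C C\right) + C\right) = 5 \left(\left(C^{2} + C^{2}\right) + C\right) = 5 \left(2 C^{2} + C\right) = 5 \left(C + 2 C^{2}\right) = 5 C + 10 C^{2}$)
$N{\left(t,Q \right)} = -1080 - 6 t$ ($N{\left(t,Q \right)} = \left(t + 5 \cdot 4 \left(1 + 2 \cdot 4\right)\right) \left(-6\right) = \left(t + 5 \cdot 4 \left(1 + 8\right)\right) \left(-6\right) = \left(t + 5 \cdot 4 \cdot 9\right) \left(-6\right) = \left(t + 180\right) \left(-6\right) = \left(180 + t\right) \left(-6\right) = -1080 - 6 t$)
$\frac{1}{N{\left(0 \cdot 5 \cdot 3,81 - 85 \right)} - 23299} = \frac{1}{\left(-1080 - 6 \cdot 0 \cdot 5 \cdot 3\right) - 23299} = \frac{1}{\left(-1080 - 6 \cdot 0 \cdot 3\right) - 23299} = \frac{1}{\left(-1080 - 0\right) - 23299} = \frac{1}{\left(-1080 + 0\right) - 23299} = \frac{1}{-1080 - 23299} = \frac{1}{-24379} = - \frac{1}{24379}$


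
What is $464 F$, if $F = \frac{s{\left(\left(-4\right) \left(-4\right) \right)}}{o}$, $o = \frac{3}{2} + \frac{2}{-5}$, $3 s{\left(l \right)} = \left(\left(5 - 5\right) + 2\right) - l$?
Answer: $- \frac{64960}{33} \approx -1968.5$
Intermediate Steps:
$s{\left(l \right)} = \frac{2}{3} - \frac{l}{3}$ ($s{\left(l \right)} = \frac{\left(\left(5 - 5\right) + 2\right) - l}{3} = \frac{\left(0 + 2\right) - l}{3} = \frac{2 - l}{3} = \frac{2}{3} - \frac{l}{3}$)
$o = \frac{11}{10}$ ($o = 3 \cdot \frac{1}{2} + 2 \left(- \frac{1}{5}\right) = \frac{3}{2} - \frac{2}{5} = \frac{11}{10} \approx 1.1$)
$F = - \frac{140}{33}$ ($F = \frac{\frac{2}{3} - \frac{\left(-4\right) \left(-4\right)}{3}}{\frac{11}{10}} = \left(\frac{2}{3} - \frac{16}{3}\right) \frac{10}{11} = \left(- \frac{14}{3}\right) \frac{10}{11} = - \frac{140}{33} \approx -4.2424$)
$464 F = 464 \left(- \frac{140}{33}\right) = - \frac{64960}{33}$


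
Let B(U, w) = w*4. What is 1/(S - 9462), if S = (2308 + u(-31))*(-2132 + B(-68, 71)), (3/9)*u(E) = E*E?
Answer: -1/9602430 ≈ -1.0414e-7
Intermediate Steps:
u(E) = 3*E**2 (u(E) = 3*(E*E) = 3*E**2)
B(U, w) = 4*w
S = -9592968 (S = (2308 + 3*(-31)**2)*(-2132 + 4*71) = (2308 + 3*961)*(-2132 + 284) = (2308 + 2883)*(-1848) = 5191*(-1848) = -9592968)
1/(S - 9462) = 1/(-9592968 - 9462) = 1/(-9602430) = -1/9602430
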